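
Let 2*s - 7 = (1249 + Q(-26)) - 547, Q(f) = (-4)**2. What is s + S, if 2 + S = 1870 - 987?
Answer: 2487/2 ≈ 1243.5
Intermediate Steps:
Q(f) = 16
S = 881 (S = -2 + (1870 - 987) = -2 + 883 = 881)
s = 725/2 (s = 7/2 + ((1249 + 16) - 547)/2 = 7/2 + (1265 - 547)/2 = 7/2 + (1/2)*718 = 7/2 + 359 = 725/2 ≈ 362.50)
s + S = 725/2 + 881 = 2487/2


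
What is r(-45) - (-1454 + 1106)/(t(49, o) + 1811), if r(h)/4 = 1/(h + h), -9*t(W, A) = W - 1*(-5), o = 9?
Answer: 482/3249 ≈ 0.14835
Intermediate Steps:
t(W, A) = -5/9 - W/9 (t(W, A) = -(W - 1*(-5))/9 = -(W + 5)/9 = -(5 + W)/9 = -5/9 - W/9)
r(h) = 2/h (r(h) = 4/(h + h) = 4/((2*h)) = 4*(1/(2*h)) = 2/h)
r(-45) - (-1454 + 1106)/(t(49, o) + 1811) = 2/(-45) - (-1454 + 1106)/((-5/9 - ⅑*49) + 1811) = 2*(-1/45) - (-348)/((-5/9 - 49/9) + 1811) = -2/45 - (-348)/(-6 + 1811) = -2/45 - (-348)/1805 = -2/45 - 1*(-348/1805) = -2/45 + 348/1805 = 482/3249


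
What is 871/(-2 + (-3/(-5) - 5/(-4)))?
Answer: -17420/3 ≈ -5806.7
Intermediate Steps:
871/(-2 + (-3/(-5) - 5/(-4))) = 871/(-2 + (-3*(-⅕) - 5*(-¼))) = 871/(-2 + (⅗ + 5/4)) = 871/(-2 + 37/20) = 871/(-3/20) = -20/3*871 = -17420/3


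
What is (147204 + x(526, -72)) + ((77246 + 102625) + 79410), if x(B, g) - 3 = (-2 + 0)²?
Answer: 406492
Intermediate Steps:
x(B, g) = 7 (x(B, g) = 3 + (-2 + 0)² = 3 + (-2)² = 3 + 4 = 7)
(147204 + x(526, -72)) + ((77246 + 102625) + 79410) = (147204 + 7) + ((77246 + 102625) + 79410) = 147211 + (179871 + 79410) = 147211 + 259281 = 406492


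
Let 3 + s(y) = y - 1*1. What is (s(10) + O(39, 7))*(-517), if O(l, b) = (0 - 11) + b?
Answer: -1034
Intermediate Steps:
O(l, b) = -11 + b
s(y) = -4 + y (s(y) = -3 + (y - 1*1) = -3 + (y - 1) = -3 + (-1 + y) = -4 + y)
(s(10) + O(39, 7))*(-517) = ((-4 + 10) + (-11 + 7))*(-517) = (6 - 4)*(-517) = 2*(-517) = -1034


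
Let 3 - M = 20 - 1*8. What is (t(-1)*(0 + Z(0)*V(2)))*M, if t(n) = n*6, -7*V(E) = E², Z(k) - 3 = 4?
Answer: -216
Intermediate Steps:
Z(k) = 7 (Z(k) = 3 + 4 = 7)
V(E) = -E²/7
M = -9 (M = 3 - (20 - 1*8) = 3 - (20 - 8) = 3 - 1*12 = 3 - 12 = -9)
t(n) = 6*n
(t(-1)*(0 + Z(0)*V(2)))*M = ((6*(-1))*(0 + 7*(-⅐*2²)))*(-9) = -6*(0 + 7*(-⅐*4))*(-9) = -6*(0 + 7*(-4/7))*(-9) = -6*(0 - 4)*(-9) = -6*(-4)*(-9) = 24*(-9) = -216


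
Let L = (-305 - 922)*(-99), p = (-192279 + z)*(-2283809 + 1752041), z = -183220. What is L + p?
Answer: 199678473705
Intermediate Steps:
p = 199678352232 (p = (-192279 - 183220)*(-2283809 + 1752041) = -375499*(-531768) = 199678352232)
L = 121473 (L = -1227*(-99) = 121473)
L + p = 121473 + 199678352232 = 199678473705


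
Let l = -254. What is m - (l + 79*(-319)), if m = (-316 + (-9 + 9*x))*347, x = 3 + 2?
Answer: -71705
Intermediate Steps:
x = 5
m = -97160 (m = (-316 + (-9 + 9*5))*347 = (-316 + (-9 + 45))*347 = (-316 + 36)*347 = -280*347 = -97160)
m - (l + 79*(-319)) = -97160 - (-254 + 79*(-319)) = -97160 - (-254 - 25201) = -97160 - 1*(-25455) = -97160 + 25455 = -71705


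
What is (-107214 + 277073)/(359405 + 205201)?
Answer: 169859/564606 ≈ 0.30085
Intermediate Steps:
(-107214 + 277073)/(359405 + 205201) = 169859/564606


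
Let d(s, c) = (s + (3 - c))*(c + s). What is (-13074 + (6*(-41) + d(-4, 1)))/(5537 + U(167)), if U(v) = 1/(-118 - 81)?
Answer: -1324743/550931 ≈ -2.4046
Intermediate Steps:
U(v) = -1/199 (U(v) = 1/(-199) = -1/199)
d(s, c) = (c + s)*(3 + s - c) (d(s, c) = (3 + s - c)*(c + s) = (c + s)*(3 + s - c))
(-13074 + (6*(-41) + d(-4, 1)))/(5537 + U(167)) = (-13074 + (6*(-41) + ((-4)**2 - 1*1**2 + 3*1 + 3*(-4))))/(5537 - 1/199) = (-13074 + (-246 + (16 - 1*1 + 3 - 12)))/(1101862/199) = (-13074 + (-246 + (16 - 1 + 3 - 12)))*(199/1101862) = (-13074 + (-246 + 6))*(199/1101862) = (-13074 - 240)*(199/1101862) = -13314*199/1101862 = -1324743/550931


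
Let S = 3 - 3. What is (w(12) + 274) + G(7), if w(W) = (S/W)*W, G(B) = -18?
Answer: 256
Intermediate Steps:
S = 0
w(W) = 0 (w(W) = (0/W)*W = 0*W = 0)
(w(12) + 274) + G(7) = (0 + 274) - 18 = 274 - 18 = 256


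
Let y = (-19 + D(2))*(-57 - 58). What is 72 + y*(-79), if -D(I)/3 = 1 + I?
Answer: -254308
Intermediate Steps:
D(I) = -3 - 3*I (D(I) = -3*(1 + I) = -3 - 3*I)
y = 3220 (y = (-19 + (-3 - 3*2))*(-57 - 58) = (-19 + (-3 - 6))*(-115) = (-19 - 9)*(-115) = -28*(-115) = 3220)
72 + y*(-79) = 72 + 3220*(-79) = 72 - 254380 = -254308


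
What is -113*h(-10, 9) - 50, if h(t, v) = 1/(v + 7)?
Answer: -913/16 ≈ -57.063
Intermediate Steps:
h(t, v) = 1/(7 + v)
-113*h(-10, 9) - 50 = -113/(7 + 9) - 50 = -113/16 - 50 = -913/16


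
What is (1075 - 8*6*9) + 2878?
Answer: 3521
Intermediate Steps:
(1075 - 8*6*9) + 2878 = (1075 - 48*9) + 2878 = (1075 - 432) + 2878 = 643 + 2878 = 3521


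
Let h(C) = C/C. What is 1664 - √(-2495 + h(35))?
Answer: 1664 - I*√2494 ≈ 1664.0 - 49.94*I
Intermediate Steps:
h(C) = 1
1664 - √(-2495 + h(35)) = 1664 - √(-2495 + 1) = 1664 - √(-2494) = 1664 - I*√2494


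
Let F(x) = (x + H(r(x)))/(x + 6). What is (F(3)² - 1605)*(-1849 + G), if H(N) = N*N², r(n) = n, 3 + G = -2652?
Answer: 64609880/9 ≈ 7.1789e+6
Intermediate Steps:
G = -2655 (G = -3 - 2652 = -2655)
H(N) = N³
F(x) = (x + x³)/(6 + x) (F(x) = (x + x³)/(x + 6) = (x + x³)/(6 + x))
(F(3)² - 1605)*(-1849 + G) = (((3 + 3³)/(6 + 3))² - 1605)*(-1849 - 2655) = (((3 + 27)/9)² - 1605)*(-4504) = (((⅑)*30)² - 1605)*(-4504) = ((10/3)² - 1605)*(-4504) = (100/9 - 1605)*(-4504) = -14345/9*(-4504) = 64609880/9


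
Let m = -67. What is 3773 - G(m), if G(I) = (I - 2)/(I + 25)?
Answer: 52799/14 ≈ 3771.4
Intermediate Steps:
G(I) = (-2 + I)/(25 + I)
3773 - G(m) = 3773 - (-2 - 67)/(25 - 67) = 3773 - (-69)/(-42) = 3773 - (-1)*(-69)/42 = 3773 - 1*23/14 = 3773 - 23/14 = 52799/14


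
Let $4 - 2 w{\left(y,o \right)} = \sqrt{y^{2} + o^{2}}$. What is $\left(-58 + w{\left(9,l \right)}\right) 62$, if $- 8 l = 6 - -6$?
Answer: $-3472 - \frac{93 \sqrt{37}}{2} \approx -3754.8$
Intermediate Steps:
$l = - \frac{3}{2}$ ($l = - \frac{6 - -6}{8} = - \frac{6 + 6}{8} = \left(- \frac{1}{8}\right) 12 = - \frac{3}{2} \approx -1.5$)
$w{\left(y,o \right)} = 2 - \frac{\sqrt{o^{2} + y^{2}}}{2}$ ($w{\left(y,o \right)} = 2 - \frac{\sqrt{y^{2} + o^{2}}}{2} = 2 - \frac{\sqrt{o^{2} + y^{2}}}{2}$)
$\left(-58 + w{\left(9,l \right)}\right) 62 = \left(-58 + \left(2 - \frac{\sqrt{\left(- \frac{3}{2}\right)^{2} + 9^{2}}}{2}\right)\right) 62 = \left(-58 + \left(2 - \frac{\sqrt{\frac{9}{4} + 81}}{2}\right)\right) 62 = \left(-58 + \left(2 - \frac{\sqrt{\frac{333}{4}}}{2}\right)\right) 62 = \left(-58 + \left(2 - \frac{\frac{3}{2} \sqrt{37}}{2}\right)\right) 62 = \left(-58 + \left(2 - \frac{3 \sqrt{37}}{4}\right)\right) 62 = \left(-56 - \frac{3 \sqrt{37}}{4}\right) 62 = -3472 - \frac{93 \sqrt{37}}{2}$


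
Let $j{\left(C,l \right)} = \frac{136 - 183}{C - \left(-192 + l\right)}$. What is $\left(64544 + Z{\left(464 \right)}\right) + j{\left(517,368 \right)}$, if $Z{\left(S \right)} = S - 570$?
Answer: $\frac{21973311}{341} \approx 64438.0$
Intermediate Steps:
$j{\left(C,l \right)} = - \frac{47}{192 + C - l}$
$Z{\left(S \right)} = -570 + S$
$\left(64544 + Z{\left(464 \right)}\right) + j{\left(517,368 \right)} = \left(64544 + \left(-570 + 464\right)\right) + \frac{47}{-192 + 368 - 517} = \left(64544 - 106\right) + \frac{47}{-192 + 368 - 517} = 64438 + \frac{47}{-341} = 64438 + 47 \left(- \frac{1}{341}\right) = 64438 - \frac{47}{341} = \frac{21973311}{341}$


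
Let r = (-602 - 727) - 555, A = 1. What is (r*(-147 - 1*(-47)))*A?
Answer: 188400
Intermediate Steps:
r = -1884 (r = -1329 - 555 = -1884)
(r*(-147 - 1*(-47)))*A = -1884*(-147 - 1*(-47))*1 = -1884*(-147 + 47)*1 = -1884*(-100)*1 = 188400*1 = 188400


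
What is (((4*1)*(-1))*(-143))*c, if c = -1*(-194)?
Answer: 110968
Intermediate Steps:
c = 194
(((4*1)*(-1))*(-143))*c = (((4*1)*(-1))*(-143))*194 = ((4*(-1))*(-143))*194 = -4*(-143)*194 = 572*194 = 110968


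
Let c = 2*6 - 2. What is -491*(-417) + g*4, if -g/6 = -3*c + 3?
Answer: 205395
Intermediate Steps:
c = 10 (c = 12 - 2 = 10)
g = 162 (g = -6*(-3*10 + 3) = -6*(-30 + 3) = -6*(-27) = 162)
-491*(-417) + g*4 = -491*(-417) + 162*4 = 204747 + 648 = 205395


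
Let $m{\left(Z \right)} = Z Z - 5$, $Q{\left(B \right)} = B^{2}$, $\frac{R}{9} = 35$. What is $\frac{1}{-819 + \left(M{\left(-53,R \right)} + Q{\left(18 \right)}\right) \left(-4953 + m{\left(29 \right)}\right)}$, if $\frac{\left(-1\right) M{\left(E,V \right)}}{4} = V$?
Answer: $\frac{1}{3852693} \approx 2.5956 \cdot 10^{-7}$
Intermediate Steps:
$R = 315$ ($R = 9 \cdot 35 = 315$)
$m{\left(Z \right)} = -5 + Z^{2}$ ($m{\left(Z \right)} = Z^{2} - 5 = -5 + Z^{2}$)
$M{\left(E,V \right)} = - 4 V$
$\frac{1}{-819 + \left(M{\left(-53,R \right)} + Q{\left(18 \right)}\right) \left(-4953 + m{\left(29 \right)}\right)} = \frac{1}{-819 + \left(\left(-4\right) 315 + 18^{2}\right) \left(-4953 - \left(5 - 29^{2}\right)\right)} = \frac{1}{-819 + \left(-1260 + 324\right) \left(-4953 + \left(-5 + 841\right)\right)} = \frac{1}{-819 - 936 \left(-4953 + 836\right)} = \frac{1}{-819 - -3853512} = \frac{1}{-819 + 3853512} = \frac{1}{3852693}$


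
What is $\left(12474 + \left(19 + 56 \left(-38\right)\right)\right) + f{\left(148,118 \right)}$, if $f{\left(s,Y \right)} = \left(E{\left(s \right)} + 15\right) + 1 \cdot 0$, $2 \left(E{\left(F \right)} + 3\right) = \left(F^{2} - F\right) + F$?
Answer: $21329$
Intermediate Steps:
$E{\left(F \right)} = -3 + \frac{F^{2}}{2}$ ($E{\left(F \right)} = -3 + \frac{\left(F^{2} - F\right) + F}{2} = -3 + \frac{F^{2}}{2}$)
$f{\left(s,Y \right)} = 12 + \frac{s^{2}}{2}$ ($f{\left(s,Y \right)} = \left(\left(-3 + \frac{s^{2}}{2}\right) + 15\right) + 1 \cdot 0 = \left(12 + \frac{s^{2}}{2}\right) + 0 = 12 + \frac{s^{2}}{2}$)
$\left(12474 + \left(19 + 56 \left(-38\right)\right)\right) + f{\left(148,118 \right)} = \left(12474 + \left(19 + 56 \left(-38\right)\right)\right) + \left(12 + \frac{148^{2}}{2}\right) = \left(12474 + \left(19 - 2128\right)\right) + \left(12 + \frac{1}{2} \cdot 21904\right) = \left(12474 - 2109\right) + \left(12 + 10952\right) = 10365 + 10964 = 21329$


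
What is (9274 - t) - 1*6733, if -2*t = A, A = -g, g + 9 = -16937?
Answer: 11014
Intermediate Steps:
g = -16946 (g = -9 - 16937 = -16946)
A = 16946 (A = -1*(-16946) = 16946)
t = -8473 (t = -½*16946 = -8473)
(9274 - t) - 1*6733 = (9274 - 1*(-8473)) - 1*6733 = (9274 + 8473) - 6733 = 17747 - 6733 = 11014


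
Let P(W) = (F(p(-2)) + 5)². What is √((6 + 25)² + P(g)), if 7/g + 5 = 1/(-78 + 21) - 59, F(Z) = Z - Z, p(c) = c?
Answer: √986 ≈ 31.401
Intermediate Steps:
F(Z) = 0
g = -399/3649 (g = 7/(-5 + (1/(-78 + 21) - 59)) = 7/(-5 + (1/(-57) - 59)) = 7/(-5 + (-1/57 - 59)) = 7/(-5 - 3364/57) = 7/(-3649/57) = 7*(-57/3649) = -399/3649 ≈ -0.10934)
P(W) = 25 (P(W) = (0 + 5)² = 5² = 25)
√((6 + 25)² + P(g)) = √((6 + 25)² + 25) = √(31² + 25) = √(961 + 25) = √986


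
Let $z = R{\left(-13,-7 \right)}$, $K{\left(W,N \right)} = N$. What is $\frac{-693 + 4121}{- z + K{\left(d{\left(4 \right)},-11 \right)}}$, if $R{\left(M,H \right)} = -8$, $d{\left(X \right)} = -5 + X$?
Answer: $- \frac{3428}{3} \approx -1142.7$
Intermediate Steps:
$z = -8$
$\frac{-693 + 4121}{- z + K{\left(d{\left(4 \right)},-11 \right)}} = \frac{-693 + 4121}{\left(-1\right) \left(-8\right) - 11} = \frac{3428}{8 - 11} = \frac{3428}{-3} = 3428 \left(- \frac{1}{3}\right) = - \frac{3428}{3}$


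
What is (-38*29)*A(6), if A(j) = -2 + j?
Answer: -4408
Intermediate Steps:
(-38*29)*A(6) = (-38*29)*(-2 + 6) = -1102*4 = -4408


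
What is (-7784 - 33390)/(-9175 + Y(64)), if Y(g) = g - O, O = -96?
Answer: 41174/9015 ≈ 4.5673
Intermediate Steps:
Y(g) = 96 + g (Y(g) = g - 1*(-96) = g + 96 = 96 + g)
(-7784 - 33390)/(-9175 + Y(64)) = (-7784 - 33390)/(-9175 + (96 + 64)) = -41174/(-9175 + 160) = -41174/(-9015) = -41174*(-1/9015) = 41174/9015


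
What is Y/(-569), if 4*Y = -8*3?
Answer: 6/569 ≈ 0.010545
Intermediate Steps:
Y = -6 (Y = (-8*3)/4 = (¼)*(-24) = -6)
Y/(-569) = -6/(-569) = -6*(-1/569) = 6/569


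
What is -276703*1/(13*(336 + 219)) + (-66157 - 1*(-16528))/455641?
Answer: -126435304858/3287449815 ≈ -38.460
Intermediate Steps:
-276703*1/(13*(336 + 219)) + (-66157 - 1*(-16528))/455641 = -276703/(13*555) + (-66157 + 16528)*(1/455641) = -276703/7215 - 49629*1/455641 = -276703*1/7215 - 49629/455641 = -276703/7215 - 49629/455641 = -126435304858/3287449815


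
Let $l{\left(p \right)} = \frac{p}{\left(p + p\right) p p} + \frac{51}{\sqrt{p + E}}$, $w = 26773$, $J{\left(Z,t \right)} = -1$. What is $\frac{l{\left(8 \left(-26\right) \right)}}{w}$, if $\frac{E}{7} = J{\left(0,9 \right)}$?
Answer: $\frac{1}{2316614144} - \frac{51 i \sqrt{215}}{5756195} \approx 4.3166 \cdot 10^{-10} - 0.00012991 i$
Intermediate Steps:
$E = -7$ ($E = 7 \left(-1\right) = -7$)
$l{\left(p \right)} = \frac{1}{2 p^{2}} + \frac{51}{\sqrt{-7 + p}}$ ($l{\left(p \right)} = \frac{p}{\left(p + p\right) p p} + \frac{51}{\sqrt{p - 7}} = \frac{p}{2 p p^{2}} + \frac{51}{\sqrt{-7 + p}} = \frac{p}{2 p^{3}} + \frac{51}{\sqrt{-7 + p}} = p \frac{1}{2 p^{3}} + \frac{51}{\sqrt{-7 + p}} = \frac{1}{2 p^{2}} + \frac{51}{\sqrt{-7 + p}}$)
$\frac{l{\left(8 \left(-26\right) \right)}}{w} = \frac{\frac{1}{2 \cdot 43264} + \frac{51}{\sqrt{-7 + 8 \left(-26\right)}}}{26773} = \left(\frac{1}{2 \cdot 43264} + \frac{51}{\sqrt{-7 - 208}}\right) \frac{1}{26773} = \left(\frac{1}{2} \cdot \frac{1}{43264} + \frac{51}{i \sqrt{215}}\right) \frac{1}{26773} = \left(\frac{1}{86528} + 51 \left(- \frac{i \sqrt{215}}{215}\right)\right) \frac{1}{26773} = \left(\frac{1}{86528} - \frac{51 i \sqrt{215}}{215}\right) \frac{1}{26773} = \frac{1}{2316614144} - \frac{51 i \sqrt{215}}{5756195}$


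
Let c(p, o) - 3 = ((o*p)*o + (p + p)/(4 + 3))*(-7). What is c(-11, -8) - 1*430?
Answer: 4523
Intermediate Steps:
c(p, o) = 3 - 2*p - 7*p*o² (c(p, o) = 3 + ((o*p)*o + (p + p)/(4 + 3))*(-7) = 3 + (p*o² + (2*p)/7)*(-7) = 3 + (p*o² + (2*p)*(⅐))*(-7) = 3 + (p*o² + 2*p/7)*(-7) = 3 + (2*p/7 + p*o²)*(-7) = 3 + (-2*p - 7*p*o²) = 3 - 2*p - 7*p*o²)
c(-11, -8) - 1*430 = (3 - 2*(-11) - 7*(-11)*(-8)²) - 1*430 = (3 + 22 - 7*(-11)*64) - 430 = (3 + 22 + 4928) - 430 = 4953 - 430 = 4523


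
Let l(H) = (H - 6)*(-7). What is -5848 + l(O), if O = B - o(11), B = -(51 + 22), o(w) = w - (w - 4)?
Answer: -5267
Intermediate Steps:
o(w) = 4 (o(w) = w - (-4 + w) = w + (4 - w) = 4)
B = -73 (B = -1*73 = -73)
O = -77 (O = -73 - 1*4 = -73 - 4 = -77)
l(H) = 42 - 7*H (l(H) = (-6 + H)*(-7) = 42 - 7*H)
-5848 + l(O) = -5848 + (42 - 7*(-77)) = -5848 + (42 + 539) = -5848 + 581 = -5267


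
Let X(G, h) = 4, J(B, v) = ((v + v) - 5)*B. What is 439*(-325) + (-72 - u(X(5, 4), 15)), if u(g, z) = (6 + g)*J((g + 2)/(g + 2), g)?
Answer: -142777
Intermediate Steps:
J(B, v) = B*(-5 + 2*v) (J(B, v) = (2*v - 5)*B = (-5 + 2*v)*B = B*(-5 + 2*v))
u(g, z) = (-5 + 2*g)*(6 + g) (u(g, z) = (6 + g)*(((g + 2)/(g + 2))*(-5 + 2*g)) = (6 + g)*(((2 + g)/(2 + g))*(-5 + 2*g)) = (6 + g)*(1*(-5 + 2*g)) = (6 + g)*(-5 + 2*g) = (-5 + 2*g)*(6 + g))
439*(-325) + (-72 - u(X(5, 4), 15)) = 439*(-325) + (-72 - (-5 + 2*4)*(6 + 4)) = -142675 + (-72 - (-5 + 8)*10) = -142675 + (-72 - 3*10) = -142675 + (-72 - 1*30) = -142675 + (-72 - 30) = -142675 - 102 = -142777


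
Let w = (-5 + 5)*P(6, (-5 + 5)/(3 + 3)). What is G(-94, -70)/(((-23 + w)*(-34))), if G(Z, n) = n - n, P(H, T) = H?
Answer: 0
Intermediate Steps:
G(Z, n) = 0
w = 0 (w = (-5 + 5)*6 = 0*6 = 0)
G(-94, -70)/(((-23 + w)*(-34))) = 0/(((-23 + 0)*(-34))) = 0/((-23*(-34))) = 0/782 = 0*(1/782) = 0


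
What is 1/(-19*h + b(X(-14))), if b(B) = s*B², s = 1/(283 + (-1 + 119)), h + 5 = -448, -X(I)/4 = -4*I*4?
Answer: 401/4254223 ≈ 9.4259e-5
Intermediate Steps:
X(I) = 64*I (X(I) = -4*(-4*I)*4 = -(-64)*I = 64*I)
h = -453 (h = -5 - 448 = -453)
s = 1/401 (s = 1/(283 + 118) = 1/401 ≈ 0.0024938)
b(B) = B²/401
1/(-19*h + b(X(-14))) = 1/(-19*(-453) + (64*(-14))²/401) = 1/(8607 + (1/401)*(-896)²) = 1/(8607 + (1/401)*802816) = 1/(8607 + 802816/401) = 1/(4254223/401) = 401/4254223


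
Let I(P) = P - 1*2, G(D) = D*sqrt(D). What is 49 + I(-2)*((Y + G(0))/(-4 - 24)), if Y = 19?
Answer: 362/7 ≈ 51.714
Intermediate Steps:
G(D) = D**(3/2)
I(P) = -2 + P (I(P) = P - 2 = -2 + P)
49 + I(-2)*((Y + G(0))/(-4 - 24)) = 49 + (-2 - 2)*((19 + 0**(3/2))/(-4 - 24)) = 49 - 4*(19 + 0)/(-28) = 49 - 76*(-1)/28 = 49 - 4*(-19/28) = 49 + 19/7 = 362/7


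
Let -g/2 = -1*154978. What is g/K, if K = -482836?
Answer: -77489/120709 ≈ -0.64195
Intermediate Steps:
g = 309956 (g = -(-2)*154978 = -2*(-154978) = 309956)
g/K = 309956/(-482836) = 309956*(-1/482836) = -77489/120709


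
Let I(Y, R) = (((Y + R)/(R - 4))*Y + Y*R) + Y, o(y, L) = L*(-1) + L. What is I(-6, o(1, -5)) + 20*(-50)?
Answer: -1015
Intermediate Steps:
o(y, L) = 0 (o(y, L) = -L + L = 0)
I(Y, R) = Y + R*Y + Y*(R + Y)/(-4 + R) (I(Y, R) = (((R + Y)/(-4 + R))*Y + R*Y) + Y = (Y*(R + Y)/(-4 + R) + R*Y) + Y = (R*Y + Y*(R + Y)/(-4 + R)) + Y = Y + R*Y + Y*(R + Y)/(-4 + R))
I(-6, o(1, -5)) + 20*(-50) = -6*(-4 - 6 + 0² - 2*0)/(-4 + 0) + 20*(-50) = -6*(-4 - 6 + 0 + 0)/(-4) - 1000 = -6*(-¼)*(-10) - 1000 = -15 - 1000 = -1015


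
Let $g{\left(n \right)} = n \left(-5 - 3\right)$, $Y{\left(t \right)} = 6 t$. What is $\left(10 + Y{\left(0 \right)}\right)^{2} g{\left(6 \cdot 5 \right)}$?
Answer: $-24000$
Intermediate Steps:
$g{\left(n \right)} = - 8 n$ ($g{\left(n \right)} = n \left(-8\right) = - 8 n$)
$\left(10 + Y{\left(0 \right)}\right)^{2} g{\left(6 \cdot 5 \right)} = \left(10 + 6 \cdot 0\right)^{2} \left(- 8 \cdot 6 \cdot 5\right) = \left(10 + 0\right)^{2} \left(\left(-8\right) 30\right) = 10^{2} \left(-240\right) = 100 \left(-240\right) = -24000$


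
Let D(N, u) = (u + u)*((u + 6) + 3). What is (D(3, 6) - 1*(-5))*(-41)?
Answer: -7585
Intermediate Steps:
D(N, u) = 2*u*(9 + u) (D(N, u) = (2*u)*((6 + u) + 3) = (2*u)*(9 + u) = 2*u*(9 + u))
(D(3, 6) - 1*(-5))*(-41) = (2*6*(9 + 6) - 1*(-5))*(-41) = (2*6*15 + 5)*(-41) = (180 + 5)*(-41) = 185*(-41) = -7585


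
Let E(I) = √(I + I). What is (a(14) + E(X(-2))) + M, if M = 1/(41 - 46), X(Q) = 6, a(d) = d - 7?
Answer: 34/5 + 2*√3 ≈ 10.264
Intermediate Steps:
a(d) = -7 + d
E(I) = √2*√I (E(I) = √(2*I) = √2*√I)
M = -⅕ (M = 1/(-5) = -⅕ ≈ -0.20000)
(a(14) + E(X(-2))) + M = ((-7 + 14) + √2*√6) - ⅕ = (7 + 2*√3) - ⅕ = 34/5 + 2*√3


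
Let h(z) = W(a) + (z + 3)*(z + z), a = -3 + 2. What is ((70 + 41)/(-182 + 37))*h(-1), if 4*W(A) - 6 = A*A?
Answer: 999/580 ≈ 1.7224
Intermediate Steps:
a = -1
W(A) = 3/2 + A**2/4 (W(A) = 3/2 + (A*A)/4 = 3/2 + A**2/4)
h(z) = 7/4 + 2*z*(3 + z) (h(z) = (3/2 + (1/4)*(-1)**2) + (z + 3)*(z + z) = (3/2 + (1/4)*1) + (3 + z)*(2*z) = (3/2 + 1/4) + 2*z*(3 + z) = 7/4 + 2*z*(3 + z))
((70 + 41)/(-182 + 37))*h(-1) = ((70 + 41)/(-182 + 37))*(7/4 + 2*(-1)**2 + 6*(-1)) = (111/(-145))*(7/4 + 2*1 - 6) = (111*(-1/145))*(7/4 + 2 - 6) = -111/145*(-9/4) = 999/580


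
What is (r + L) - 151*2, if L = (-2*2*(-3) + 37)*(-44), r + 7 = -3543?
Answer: -6008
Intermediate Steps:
r = -3550 (r = -7 - 3543 = -3550)
L = -2156 (L = (-4*(-3) + 37)*(-44) = (12 + 37)*(-44) = 49*(-44) = -2156)
(r + L) - 151*2 = (-3550 - 2156) - 151*2 = -5706 - 302 = -6008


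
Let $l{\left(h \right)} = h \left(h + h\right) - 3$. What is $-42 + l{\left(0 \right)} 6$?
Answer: $-60$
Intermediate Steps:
$l{\left(h \right)} = -3 + 2 h^{2}$ ($l{\left(h \right)} = h 2 h - 3 = 2 h^{2} - 3 = -3 + 2 h^{2}$)
$-42 + l{\left(0 \right)} 6 = -42 + \left(-3 + 2 \cdot 0^{2}\right) 6 = -42 + \left(-3 + 2 \cdot 0\right) 6 = -42 + \left(-3 + 0\right) 6 = -42 - 18 = -60$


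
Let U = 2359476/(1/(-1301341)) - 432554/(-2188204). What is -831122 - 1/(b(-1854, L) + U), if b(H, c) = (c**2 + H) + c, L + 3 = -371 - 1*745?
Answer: -2792087926101913743317936/3359420068415844779 ≈ -8.3112e+5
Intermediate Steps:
L = -1119 (L = -3 + (-371 - 1*745) = -3 + (-371 - 745) = -3 - 1116 = -1119)
b(H, c) = H + c + c**2 (b(H, c) = (H + c**2) + c = H + c + c**2)
U = -3359421435154933955/1094102 (U = 2359476/(-1/1301341) - 432554*(-1/2188204) = 2359476*(-1301341) + 216277/1094102 = -3070482857316 + 216277/1094102 = -3359421435154933955/1094102 ≈ -3.0705e+12)
-831122 - 1/(b(-1854, L) + U) = -831122 - 1/((-1854 - 1119 + (-1119)**2) - 3359421435154933955/1094102) = -831122 - 1/((-1854 - 1119 + 1252161) - 3359421435154933955/1094102) = -831122 - 1/(1249188 - 3359421435154933955/1094102) = -831122 - 1/(-3359420068415844779/1094102) = -831122 - 1*(-1094102/3359420068415844779) = -831122 + 1094102/3359420068415844779 = -2792087926101913743317936/3359420068415844779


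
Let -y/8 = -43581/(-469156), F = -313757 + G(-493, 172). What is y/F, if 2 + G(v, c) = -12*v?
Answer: 87162/36106597627 ≈ 2.4140e-6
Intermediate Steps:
G(v, c) = -2 - 12*v
F = -307843 (F = -313757 + (-2 - 12*(-493)) = -313757 + (-2 + 5916) = -313757 + 5914 = -307843)
y = -87162/117289 (y = -(-348648)/(-469156) = -(-348648)*(-1)/469156 = -8*43581/469156 = -87162/117289 ≈ -0.74314)
y/F = -87162/117289/(-307843) = -87162/117289*(-1/307843) = 87162/36106597627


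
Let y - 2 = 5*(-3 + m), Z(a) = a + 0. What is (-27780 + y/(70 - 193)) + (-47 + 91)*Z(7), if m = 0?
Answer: -3379043/123 ≈ -27472.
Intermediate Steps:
Z(a) = a
y = -13 (y = 2 + 5*(-3 + 0) = 2 + 5*(-3) = 2 - 15 = -13)
(-27780 + y/(70 - 193)) + (-47 + 91)*Z(7) = (-27780 - 13/(70 - 193)) + (-47 + 91)*7 = (-27780 - 13/(-123)) + 44*7 = (-27780 - 1/123*(-13)) + 308 = (-27780 + 13/123) + 308 = -3416927/123 + 308 = -3379043/123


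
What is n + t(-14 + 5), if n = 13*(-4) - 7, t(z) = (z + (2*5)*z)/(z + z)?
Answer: -107/2 ≈ -53.500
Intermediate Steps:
t(z) = 11/2 (t(z) = (z + 10*z)/((2*z)) = (11*z)*(1/(2*z)) = 11/2)
n = -59 (n = -52 - 7 = -59)
n + t(-14 + 5) = -59 + 11/2 = -107/2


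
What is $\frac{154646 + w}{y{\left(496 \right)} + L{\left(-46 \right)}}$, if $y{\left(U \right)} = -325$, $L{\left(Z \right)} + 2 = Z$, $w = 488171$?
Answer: $- \frac{642817}{373} \approx -1723.4$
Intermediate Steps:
$L{\left(Z \right)} = -2 + Z$
$\frac{154646 + w}{y{\left(496 \right)} + L{\left(-46 \right)}} = \frac{154646 + 488171}{-325 - 48} = \frac{642817}{-325 - 48} = \frac{642817}{-373} = 642817 \left(- \frac{1}{373}\right) = - \frac{642817}{373}$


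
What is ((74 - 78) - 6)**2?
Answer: 100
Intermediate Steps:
((74 - 78) - 6)**2 = (-4 - 6)**2 = (-10)**2 = 100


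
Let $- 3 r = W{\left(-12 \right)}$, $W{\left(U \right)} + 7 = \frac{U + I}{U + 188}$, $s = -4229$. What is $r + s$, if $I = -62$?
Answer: $- \frac{1115803}{264} \approx -4226.5$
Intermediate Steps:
$W{\left(U \right)} = -7 + \frac{-62 + U}{188 + U}$ ($W{\left(U \right)} = -7 + \frac{U - 62}{U + 188} = -7 + \frac{-62 + U}{188 + U}$)
$r = \frac{653}{264}$ ($r = - \frac{2 \frac{1}{188 - 12} \left(-689 - -36\right)}{3} = - \frac{2 \cdot \frac{1}{176} \left(-689 + 36\right)}{3} = - \frac{2 \cdot \frac{1}{176} \left(-653\right)}{3} = \left(- \frac{1}{3}\right) \left(- \frac{653}{88}\right) = \frac{653}{264} \approx 2.4735$)
$r + s = \frac{653}{264} - 4229 = - \frac{1115803}{264}$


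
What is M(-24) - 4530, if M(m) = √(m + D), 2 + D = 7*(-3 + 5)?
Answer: -4530 + 2*I*√3 ≈ -4530.0 + 3.4641*I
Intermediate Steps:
D = 12 (D = -2 + 7*(-3 + 5) = -2 + 7*2 = -2 + 14 = 12)
M(m) = √(12 + m) (M(m) = √(m + 12) = √(12 + m))
M(-24) - 4530 = √(12 - 24) - 4530 = √(-12) - 4530 = 2*I*√3 - 4530 = -4530 + 2*I*√3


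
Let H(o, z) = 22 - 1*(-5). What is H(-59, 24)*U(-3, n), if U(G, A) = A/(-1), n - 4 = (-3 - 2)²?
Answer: -783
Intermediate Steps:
n = 29 (n = 4 + (-3 - 2)² = 4 + (-5)² = 4 + 25 = 29)
U(G, A) = -A (U(G, A) = A*(-1) = -A)
H(o, z) = 27 (H(o, z) = 22 + 5 = 27)
H(-59, 24)*U(-3, n) = 27*(-1*29) = 27*(-29) = -783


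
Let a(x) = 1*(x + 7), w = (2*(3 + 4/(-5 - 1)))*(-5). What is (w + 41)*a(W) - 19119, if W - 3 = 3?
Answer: -56668/3 ≈ -18889.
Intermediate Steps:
W = 6 (W = 3 + 3 = 6)
w = -70/3 (w = (2*(3 + 4/(-6)))*(-5) = (2*(3 + 4*(-⅙)))*(-5) = (2*(3 - ⅔))*(-5) = (2*(7/3))*(-5) = (14/3)*(-5) = -70/3 ≈ -23.333)
a(x) = 7 + x (a(x) = 1*(7 + x) = 7 + x)
(w + 41)*a(W) - 19119 = (-70/3 + 41)*(7 + 6) - 19119 = (53/3)*13 - 19119 = 689/3 - 19119 = -56668/3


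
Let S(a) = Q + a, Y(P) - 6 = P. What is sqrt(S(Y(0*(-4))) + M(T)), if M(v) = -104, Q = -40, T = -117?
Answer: I*sqrt(138) ≈ 11.747*I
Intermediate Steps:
Y(P) = 6 + P
S(a) = -40 + a
sqrt(S(Y(0*(-4))) + M(T)) = sqrt((-40 + (6 + 0*(-4))) - 104) = sqrt((-40 + (6 + 0)) - 104) = sqrt((-40 + 6) - 104) = sqrt(-34 - 104) = sqrt(-138) = I*sqrt(138)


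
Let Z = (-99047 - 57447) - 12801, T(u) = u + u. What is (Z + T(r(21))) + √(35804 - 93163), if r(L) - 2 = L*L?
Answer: -168409 + I*√57359 ≈ -1.6841e+5 + 239.5*I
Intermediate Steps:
r(L) = 2 + L² (r(L) = 2 + L*L = 2 + L²)
T(u) = 2*u
Z = -169295 (Z = -156494 - 12801 = -169295)
(Z + T(r(21))) + √(35804 - 93163) = (-169295 + 2*(2 + 21²)) + √(35804 - 93163) = (-169295 + 2*(2 + 441)) + √(-57359) = (-169295 + 2*443) + I*√57359 = (-169295 + 886) + I*√57359 = -168409 + I*√57359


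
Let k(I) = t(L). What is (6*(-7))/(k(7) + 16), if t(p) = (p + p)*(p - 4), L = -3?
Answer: -21/29 ≈ -0.72414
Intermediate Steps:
t(p) = 2*p*(-4 + p) (t(p) = (2*p)*(-4 + p) = 2*p*(-4 + p))
k(I) = 42 (k(I) = 2*(-3)*(-4 - 3) = 2*(-3)*(-7) = 42)
(6*(-7))/(k(7) + 16) = (6*(-7))/(42 + 16) = -42/58 = -42*1/58 = -21/29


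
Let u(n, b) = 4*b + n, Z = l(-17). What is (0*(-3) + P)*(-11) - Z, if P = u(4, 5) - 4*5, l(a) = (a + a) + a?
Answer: 7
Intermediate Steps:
l(a) = 3*a (l(a) = 2*a + a = 3*a)
Z = -51 (Z = 3*(-17) = -51)
u(n, b) = n + 4*b
P = 4 (P = (4 + 4*5) - 4*5 = (4 + 20) - 20 = 24 - 20 = 4)
(0*(-3) + P)*(-11) - Z = (0*(-3) + 4)*(-11) - 1*(-51) = (0 + 4)*(-11) + 51 = 4*(-11) + 51 = -44 + 51 = 7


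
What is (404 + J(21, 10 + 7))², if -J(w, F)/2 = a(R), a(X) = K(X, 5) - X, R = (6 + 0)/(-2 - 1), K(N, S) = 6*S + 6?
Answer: 107584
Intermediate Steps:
K(N, S) = 6 + 6*S
R = -2 (R = 6/(-3) = 6*(-⅓) = -2)
a(X) = 36 - X (a(X) = (6 + 6*5) - X = (6 + 30) - X = 36 - X)
J(w, F) = -76 (J(w, F) = -2*(36 - 1*(-2)) = -2*(36 + 2) = -2*38 = -76)
(404 + J(21, 10 + 7))² = (404 - 76)² = 328² = 107584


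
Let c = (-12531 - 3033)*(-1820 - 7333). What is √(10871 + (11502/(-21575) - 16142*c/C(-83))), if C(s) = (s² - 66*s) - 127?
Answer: I*√4043476415278905166/146710 ≈ 13706.0*I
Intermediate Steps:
C(s) = -127 + s² - 66*s
c = 142457292 (c = -15564*(-9153) = 142457292)
√(10871 + (11502/(-21575) - 16142*c/C(-83))) = √(10871 + (11502/(-21575) - 16142*142457292/(-127 + (-83)² - 66*(-83)))) = √(10871 + (11502*(-1/21575) - 16142*142457292/(-127 + 6889 + 5478))) = √(10871 + (-11502/21575 - 16142/(12240*(1/142457292)))) = √(10871 + (-11502/21575 - 16142/340/3957147)) = √(10871 + (-11502/21575 - 16142*3957147/340)) = √(10871 + (-11502/21575 - 31938133437/170)) = √(10871 - 137813046171723/733550) = √(-137805071749673/733550) = I*√4043476415278905166/146710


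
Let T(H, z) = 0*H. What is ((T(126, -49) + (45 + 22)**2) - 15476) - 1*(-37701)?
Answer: 26714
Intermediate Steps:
T(H, z) = 0
((T(126, -49) + (45 + 22)**2) - 15476) - 1*(-37701) = ((0 + (45 + 22)**2) - 15476) - 1*(-37701) = ((0 + 67**2) - 15476) + 37701 = ((0 + 4489) - 15476) + 37701 = (4489 - 15476) + 37701 = -10987 + 37701 = 26714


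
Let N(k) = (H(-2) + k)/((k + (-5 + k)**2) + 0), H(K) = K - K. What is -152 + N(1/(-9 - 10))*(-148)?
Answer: -1395132/9197 ≈ -151.69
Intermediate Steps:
H(K) = 0
N(k) = k/(k + (-5 + k)**2) (N(k) = (0 + k)/((k + (-5 + k)**2) + 0) = k/(k + (-5 + k)**2))
-152 + N(1/(-9 - 10))*(-148) = -152 + (1/((-9 - 10)*(1/(-9 - 10) + (-5 + 1/(-9 - 10))**2)))*(-148) = -152 + (1/((-19)*(1/(-19) + (-5 + 1/(-19))**2)))*(-148) = -152 - 1/(19*(-1/19 + (-5 - 1/19)**2))*(-148) = -152 - 1/(19*(-1/19 + (-96/19)**2))*(-148) = -152 - 1/(19*(-1/19 + 9216/361))*(-148) = -152 - 1/(19*9197/361)*(-148) = -152 - 1/19*361/9197*(-148) = -152 - 19/9197*(-148) = -152 + 2812/9197 = -1395132/9197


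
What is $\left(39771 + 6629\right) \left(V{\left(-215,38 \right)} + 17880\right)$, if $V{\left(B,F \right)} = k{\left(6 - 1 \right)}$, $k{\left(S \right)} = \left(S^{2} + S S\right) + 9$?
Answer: $832369600$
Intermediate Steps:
$k{\left(S \right)} = 9 + 2 S^{2}$ ($k{\left(S \right)} = \left(S^{2} + S^{2}\right) + 9 = 2 S^{2} + 9 = 9 + 2 S^{2}$)
$V{\left(B,F \right)} = 59$ ($V{\left(B,F \right)} = 9 + 2 \left(6 - 1\right)^{2} = 9 + 2 \cdot 5^{2} = 9 + 2 \cdot 25 = 9 + 50 = 59$)
$\left(39771 + 6629\right) \left(V{\left(-215,38 \right)} + 17880\right) = \left(39771 + 6629\right) \left(59 + 17880\right) = 46400 \cdot 17939 = 832369600$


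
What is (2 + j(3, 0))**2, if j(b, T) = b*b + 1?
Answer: 144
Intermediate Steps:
j(b, T) = 1 + b**2 (j(b, T) = b**2 + 1 = 1 + b**2)
(2 + j(3, 0))**2 = (2 + (1 + 3**2))**2 = (2 + (1 + 9))**2 = (2 + 10)**2 = 12**2 = 144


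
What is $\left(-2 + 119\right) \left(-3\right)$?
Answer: $-351$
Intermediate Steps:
$\left(-2 + 119\right) \left(-3\right) = 117 \left(-3\right) = -351$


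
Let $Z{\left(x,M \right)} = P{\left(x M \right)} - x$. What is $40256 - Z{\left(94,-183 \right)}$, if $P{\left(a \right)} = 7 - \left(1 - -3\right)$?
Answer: $40347$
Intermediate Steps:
$P{\left(a \right)} = 3$ ($P{\left(a \right)} = 7 - \left(1 + 3\right) = 7 - 4 = 3$)
$Z{\left(x,M \right)} = 3 - x$
$40256 - Z{\left(94,-183 \right)} = 40256 - \left(3 - 94\right) = 40256 - -91 = 40256 + 91 = 40347$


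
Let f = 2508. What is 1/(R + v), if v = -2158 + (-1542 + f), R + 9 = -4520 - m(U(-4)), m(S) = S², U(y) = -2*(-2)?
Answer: -1/5737 ≈ -0.00017431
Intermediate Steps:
U(y) = 4
R = -4545 (R = -9 + (-4520 - 1*4²) = -9 + (-4520 - 1*16) = -9 + (-4520 - 16) = -9 - 4536 = -4545)
v = -1192 (v = -2158 + (-1542 + 2508) = -2158 + 966 = -1192)
1/(R + v) = 1/(-4545 - 1192) = 1/(-5737) = -1/5737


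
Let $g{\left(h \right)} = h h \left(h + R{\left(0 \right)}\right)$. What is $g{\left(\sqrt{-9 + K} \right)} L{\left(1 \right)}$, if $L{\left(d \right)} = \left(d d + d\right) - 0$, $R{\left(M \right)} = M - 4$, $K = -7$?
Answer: $128 - 128 i \approx 128.0 - 128.0 i$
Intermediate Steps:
$R{\left(M \right)} = -4 + M$
$g{\left(h \right)} = h^{2} \left(-4 + h\right)$ ($g{\left(h \right)} = h h \left(h + \left(-4 + 0\right)\right) = h^{2} \left(h - 4\right) = h^{2} \left(-4 + h\right)$)
$L{\left(d \right)} = d + d^{2}$ ($L{\left(d \right)} = \left(d^{2} + d\right) + 0 = \left(d + d^{2}\right) + 0 = d + d^{2}$)
$g{\left(\sqrt{-9 + K} \right)} L{\left(1 \right)} = \left(\sqrt{-9 - 7}\right)^{2} \left(-4 + \sqrt{-9 - 7}\right) 1 \left(1 + 1\right) = \left(\sqrt{-16}\right)^{2} \left(-4 + \sqrt{-16}\right) 1 \cdot 2 = \left(4 i\right)^{2} \left(-4 + 4 i\right) 2 = - 16 \left(-4 + 4 i\right) 2 = \left(64 - 64 i\right) 2 = 128 - 128 i$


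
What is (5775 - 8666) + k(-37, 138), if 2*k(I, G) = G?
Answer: -2822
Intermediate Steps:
k(I, G) = G/2
(5775 - 8666) + k(-37, 138) = (5775 - 8666) + (½)*138 = -2891 + 69 = -2822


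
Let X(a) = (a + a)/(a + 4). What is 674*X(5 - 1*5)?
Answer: 0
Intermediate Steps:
X(a) = 2*a/(4 + a) (X(a) = (2*a)/(4 + a) = 2*a/(4 + a))
674*X(5 - 1*5) = 674*(2*(5 - 1*5)/(4 + (5 - 1*5))) = 674*(2*(5 - 5)/(4 + (5 - 5))) = 674*(2*0/(4 + 0)) = 674*(2*0/4) = 674*(2*0*(1/4)) = 674*0 = 0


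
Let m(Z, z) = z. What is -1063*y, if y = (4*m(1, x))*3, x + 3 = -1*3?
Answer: 76536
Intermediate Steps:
x = -6 (x = -3 - 1*3 = -3 - 3 = -6)
y = -72 (y = (4*(-6))*3 = -24*3 = -72)
-1063*y = -1063*(-72) = 76536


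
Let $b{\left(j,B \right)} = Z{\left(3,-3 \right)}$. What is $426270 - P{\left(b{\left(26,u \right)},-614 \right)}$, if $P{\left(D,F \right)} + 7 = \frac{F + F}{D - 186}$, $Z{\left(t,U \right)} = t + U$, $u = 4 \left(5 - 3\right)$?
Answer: $\frac{39643147}{93} \approx 4.2627 \cdot 10^{5}$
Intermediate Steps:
$u = 8$ ($u = 4 \cdot 2 = 8$)
$Z{\left(t,U \right)} = U + t$
$b{\left(j,B \right)} = 0$ ($b{\left(j,B \right)} = -3 + 3 = 0$)
$P{\left(D,F \right)} = -7 + \frac{2 F}{-186 + D}$ ($P{\left(D,F \right)} = -7 + \frac{F + F}{D - 186} = -7 + \frac{2 F}{-186 + D}$)
$426270 - P{\left(b{\left(26,u \right)},-614 \right)} = 426270 - \frac{1302 - 0 + 2 \left(-614\right)}{-186 + 0} = 426270 - \frac{1302 + 0 - 1228}{-186} = 426270 - \left(- \frac{1}{186}\right) 74 = 426270 - - \frac{37}{93} = 426270 + \frac{37}{93} = \frac{39643147}{93}$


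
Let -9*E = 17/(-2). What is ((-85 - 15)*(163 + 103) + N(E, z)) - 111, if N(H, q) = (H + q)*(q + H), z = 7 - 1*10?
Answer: -8652995/324 ≈ -26707.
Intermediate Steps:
z = -3 (z = 7 - 10 = -3)
E = 17/18 (E = -17/(9*(-2)) = -17*(-1)/(9*2) = -⅑*(-17/2) = 17/18 ≈ 0.94444)
N(H, q) = (H + q)² (N(H, q) = (H + q)*(H + q) = (H + q)²)
((-85 - 15)*(163 + 103) + N(E, z)) - 111 = ((-85 - 15)*(163 + 103) + (17/18 - 3)²) - 111 = (-100*266 + (-37/18)²) - 111 = (-26600 + 1369/324) - 111 = -8617031/324 - 111 = -8652995/324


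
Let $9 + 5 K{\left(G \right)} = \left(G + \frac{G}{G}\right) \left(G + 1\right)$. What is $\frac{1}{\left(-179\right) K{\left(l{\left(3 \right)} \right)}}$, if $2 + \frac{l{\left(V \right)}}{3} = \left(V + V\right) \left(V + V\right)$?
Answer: $- \frac{1}{379480} \approx -2.6352 \cdot 10^{-6}$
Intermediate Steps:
$l{\left(V \right)} = -6 + 12 V^{2}$ ($l{\left(V \right)} = -6 + 3 \left(V + V\right) \left(V + V\right) = -6 + 3 \cdot 2 V 2 V = -6 + 3 \cdot 4 V^{2} = -6 + 12 V^{2}$)
$K{\left(G \right)} = - \frac{9}{5} + \frac{\left(1 + G\right)^{2}}{5}$ ($K{\left(G \right)} = - \frac{9}{5} + \frac{\left(G + \frac{G}{G}\right) \left(G + 1\right)}{5} = - \frac{9}{5} + \frac{\left(G + 1\right) \left(1 + G\right)}{5} = - \frac{9}{5} + \frac{\left(1 + G\right) \left(1 + G\right)}{5} = - \frac{9}{5} + \frac{\left(1 + G\right)^{2}}{5}$)
$\frac{1}{\left(-179\right) K{\left(l{\left(3 \right)} \right)}} = \frac{1}{\left(-179\right) \left(- \frac{8}{5} + \frac{\left(-6 + 12 \cdot 3^{2}\right)^{2}}{5} + \frac{2 \left(-6 + 12 \cdot 3^{2}\right)}{5}\right)} = \frac{1}{\left(-179\right) \left(- \frac{8}{5} + \frac{\left(-6 + 12 \cdot 9\right)^{2}}{5} + \frac{2 \left(-6 + 12 \cdot 9\right)}{5}\right)} = \frac{1}{\left(-179\right) \left(- \frac{8}{5} + \frac{\left(-6 + 108\right)^{2}}{5} + \frac{2 \left(-6 + 108\right)}{5}\right)} = \frac{1}{\left(-179\right) \left(- \frac{8}{5} + \frac{102^{2}}{5} + \frac{2}{5} \cdot 102\right)} = \frac{1}{\left(-179\right) \left(- \frac{8}{5} + \frac{1}{5} \cdot 10404 + \frac{204}{5}\right)} = \frac{1}{\left(-179\right) \left(- \frac{8}{5} + \frac{10404}{5} + \frac{204}{5}\right)} = \frac{1}{\left(-179\right) 2120} = \frac{1}{-379480} = - \frac{1}{379480}$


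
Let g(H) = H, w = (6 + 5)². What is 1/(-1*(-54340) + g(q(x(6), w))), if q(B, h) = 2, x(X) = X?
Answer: 1/54342 ≈ 1.8402e-5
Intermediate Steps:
w = 121 (w = 11² = 121)
1/(-1*(-54340) + g(q(x(6), w))) = 1/(-1*(-54340) + 2) = 1/(54340 + 2) = 1/54342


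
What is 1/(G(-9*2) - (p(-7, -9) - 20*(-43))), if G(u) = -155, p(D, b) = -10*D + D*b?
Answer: -1/1148 ≈ -0.00087108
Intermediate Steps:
1/(G(-9*2) - (p(-7, -9) - 20*(-43))) = 1/(-155 - (-7*(-10 - 9) - 20*(-43))) = 1/(-155 - (-7*(-19) + 860)) = 1/(-155 - (133 + 860)) = 1/(-155 - 1*993) = 1/(-155 - 993) = 1/(-1148) = -1/1148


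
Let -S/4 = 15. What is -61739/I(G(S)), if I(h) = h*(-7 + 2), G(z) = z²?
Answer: 61739/18000 ≈ 3.4299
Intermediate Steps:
S = -60 (S = -4*15 = -60)
I(h) = -5*h (I(h) = h*(-5) = -5*h)
-61739/I(G(S)) = -61739/((-5*(-60)²)) = -61739/((-5*3600)) = -61739/(-18000) = -61739*(-1/18000) = 61739/18000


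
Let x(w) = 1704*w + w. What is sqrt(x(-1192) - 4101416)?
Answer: 4*I*sqrt(383361) ≈ 2476.6*I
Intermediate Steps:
x(w) = 1705*w
sqrt(x(-1192) - 4101416) = sqrt(1705*(-1192) - 4101416) = sqrt(-2032360 - 4101416) = sqrt(-6133776) = 4*I*sqrt(383361)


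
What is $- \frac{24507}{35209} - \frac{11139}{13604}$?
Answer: $- \frac{725586279}{478983236} \approx -1.5148$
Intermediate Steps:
$- \frac{24507}{35209} - \frac{11139}{13604} = - \frac{725586279}{478983236}$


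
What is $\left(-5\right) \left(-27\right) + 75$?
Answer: $210$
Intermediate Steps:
$\left(-5\right) \left(-27\right) + 75 = 135 + 75 = 210$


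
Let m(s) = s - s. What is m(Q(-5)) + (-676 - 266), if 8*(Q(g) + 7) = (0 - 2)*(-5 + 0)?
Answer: -942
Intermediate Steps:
Q(g) = -23/4 (Q(g) = -7 + ((0 - 2)*(-5 + 0))/8 = -7 + (-2*(-5))/8 = -7 + (⅛)*10 = -7 + 5/4 = -23/4)
m(s) = 0
m(Q(-5)) + (-676 - 266) = 0 + (-676 - 266) = 0 - 942 = -942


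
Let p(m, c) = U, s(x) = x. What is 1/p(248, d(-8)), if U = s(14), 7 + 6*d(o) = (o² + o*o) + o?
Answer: 1/14 ≈ 0.071429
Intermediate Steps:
d(o) = -7/6 + o²/3 + o/6 (d(o) = -7/6 + ((o² + o*o) + o)/6 = -7/6 + ((o² + o²) + o)/6 = -7/6 + (2*o² + o)/6 = -7/6 + (o + 2*o²)/6 = -7/6 + (o²/3 + o/6) = -7/6 + o²/3 + o/6)
U = 14
p(m, c) = 14
1/p(248, d(-8)) = 1/14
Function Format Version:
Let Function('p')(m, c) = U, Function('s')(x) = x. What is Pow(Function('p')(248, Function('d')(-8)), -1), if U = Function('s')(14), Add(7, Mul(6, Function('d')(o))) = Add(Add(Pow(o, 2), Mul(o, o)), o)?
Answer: Rational(1, 14) ≈ 0.071429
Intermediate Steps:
Function('d')(o) = Add(Rational(-7, 6), Mul(Rational(1, 3), Pow(o, 2)), Mul(Rational(1, 6), o)) (Function('d')(o) = Add(Rational(-7, 6), Mul(Rational(1, 6), Add(Add(Pow(o, 2), Mul(o, o)), o))) = Add(Rational(-7, 6), Mul(Rational(1, 6), Add(Add(Pow(o, 2), Pow(o, 2)), o))) = Add(Rational(-7, 6), Mul(Rational(1, 6), Add(Mul(2, Pow(o, 2)), o))) = Add(Rational(-7, 6), Mul(Rational(1, 6), Add(o, Mul(2, Pow(o, 2))))) = Add(Rational(-7, 6), Add(Mul(Rational(1, 3), Pow(o, 2)), Mul(Rational(1, 6), o))) = Add(Rational(-7, 6), Mul(Rational(1, 3), Pow(o, 2)), Mul(Rational(1, 6), o)))
U = 14
Function('p')(m, c) = 14
Pow(Function('p')(248, Function('d')(-8)), -1) = Pow(14, -1) = Rational(1, 14)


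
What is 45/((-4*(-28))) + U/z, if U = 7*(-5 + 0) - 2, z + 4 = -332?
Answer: 43/84 ≈ 0.51190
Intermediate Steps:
z = -336 (z = -4 - 332 = -336)
U = -37 (U = 7*(-5) - 2 = -35 - 2 = -37)
45/((-4*(-28))) + U/z = 45/((-4*(-28))) - 37/(-336) = 45/112 - 37*(-1/336) = 45*(1/112) + 37/336 = 45/112 + 37/336 = 43/84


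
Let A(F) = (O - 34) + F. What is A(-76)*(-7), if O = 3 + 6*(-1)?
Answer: 791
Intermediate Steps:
O = -3 (O = 3 - 6 = -3)
A(F) = -37 + F (A(F) = (-3 - 34) + F = -37 + F)
A(-76)*(-7) = (-37 - 76)*(-7) = -113*(-7) = 791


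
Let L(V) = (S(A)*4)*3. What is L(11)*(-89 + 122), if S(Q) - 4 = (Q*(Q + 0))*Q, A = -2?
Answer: -1584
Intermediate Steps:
S(Q) = 4 + Q**3 (S(Q) = 4 + (Q*(Q + 0))*Q = 4 + (Q*Q)*Q = 4 + Q**2*Q = 4 + Q**3)
L(V) = -48 (L(V) = ((4 + (-2)**3)*4)*3 = ((4 - 8)*4)*3 = -4*4*3 = -16*3 = -48)
L(11)*(-89 + 122) = -48*(-89 + 122) = -48*33 = -1584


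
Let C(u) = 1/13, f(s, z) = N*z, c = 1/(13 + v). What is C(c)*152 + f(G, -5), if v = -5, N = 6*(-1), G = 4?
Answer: 542/13 ≈ 41.692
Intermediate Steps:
N = -6
c = 1/8 (c = 1/(13 - 5) = 1/8 ≈ 0.12500)
f(s, z) = -6*z
C(u) = 1/13
C(c)*152 + f(G, -5) = (1/13)*152 - 6*(-5) = 152/13 + 30 = 542/13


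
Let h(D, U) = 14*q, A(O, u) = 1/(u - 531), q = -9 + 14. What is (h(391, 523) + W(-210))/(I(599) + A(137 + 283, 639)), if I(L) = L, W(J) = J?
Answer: -15120/64693 ≈ -0.23372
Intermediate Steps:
q = 5
A(O, u) = 1/(-531 + u)
h(D, U) = 70 (h(D, U) = 14*5 = 70)
(h(391, 523) + W(-210))/(I(599) + A(137 + 283, 639)) = (70 - 210)/(599 + 1/(-531 + 639)) = -140/(599 + 1/108) = -140/64693/108 = -140*108/64693 = -15120/64693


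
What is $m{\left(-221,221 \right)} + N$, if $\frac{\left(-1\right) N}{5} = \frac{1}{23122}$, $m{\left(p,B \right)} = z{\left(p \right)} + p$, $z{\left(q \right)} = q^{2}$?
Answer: $\frac{1124191635}{23122} \approx 48620.0$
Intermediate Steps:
$m{\left(p,B \right)} = p + p^{2}$ ($m{\left(p,B \right)} = p^{2} + p = p + p^{2}$)
$N = - \frac{5}{23122} \approx -0.00021624$
$m{\left(-221,221 \right)} + N = - 221 \left(1 - 221\right) - \frac{5}{23122} = \left(-221\right) \left(-220\right) - \frac{5}{23122} = 48620 - \frac{5}{23122} = \frac{1124191635}{23122}$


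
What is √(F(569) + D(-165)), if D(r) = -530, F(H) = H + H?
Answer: 4*√38 ≈ 24.658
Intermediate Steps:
F(H) = 2*H
√(F(569) + D(-165)) = √(2*569 - 530) = √(1138 - 530) = √608 = 4*√38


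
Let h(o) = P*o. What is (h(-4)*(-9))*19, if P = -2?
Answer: -1368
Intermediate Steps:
h(o) = -2*o
(h(-4)*(-9))*19 = (-2*(-4)*(-9))*19 = (8*(-9))*19 = -72*19 = -1368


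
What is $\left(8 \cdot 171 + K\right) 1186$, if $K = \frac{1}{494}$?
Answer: $\frac{400745249}{247} \approx 1.6225 \cdot 10^{6}$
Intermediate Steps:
$K = \frac{1}{494} \approx 0.0020243$
$\left(8 \cdot 171 + K\right) 1186 = \left(8 \cdot 171 + \frac{1}{494}\right) 1186 = \left(1368 + \frac{1}{494}\right) 1186 = \frac{675793}{494} \cdot 1186 = \frac{400745249}{247}$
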